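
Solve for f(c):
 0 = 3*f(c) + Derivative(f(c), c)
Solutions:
 f(c) = C1*exp(-3*c)


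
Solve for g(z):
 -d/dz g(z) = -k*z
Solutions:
 g(z) = C1 + k*z^2/2


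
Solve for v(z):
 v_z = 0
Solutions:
 v(z) = C1


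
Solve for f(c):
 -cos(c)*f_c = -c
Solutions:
 f(c) = C1 + Integral(c/cos(c), c)


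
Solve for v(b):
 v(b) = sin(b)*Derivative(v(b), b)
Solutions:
 v(b) = C1*sqrt(cos(b) - 1)/sqrt(cos(b) + 1)


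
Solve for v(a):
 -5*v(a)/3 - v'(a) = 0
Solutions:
 v(a) = C1*exp(-5*a/3)


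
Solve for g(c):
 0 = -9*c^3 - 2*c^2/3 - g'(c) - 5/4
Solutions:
 g(c) = C1 - 9*c^4/4 - 2*c^3/9 - 5*c/4


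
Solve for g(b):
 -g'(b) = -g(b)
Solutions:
 g(b) = C1*exp(b)


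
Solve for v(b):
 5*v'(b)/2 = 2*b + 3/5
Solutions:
 v(b) = C1 + 2*b^2/5 + 6*b/25


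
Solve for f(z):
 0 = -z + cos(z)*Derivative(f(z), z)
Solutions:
 f(z) = C1 + Integral(z/cos(z), z)


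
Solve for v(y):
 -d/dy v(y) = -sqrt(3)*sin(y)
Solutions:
 v(y) = C1 - sqrt(3)*cos(y)


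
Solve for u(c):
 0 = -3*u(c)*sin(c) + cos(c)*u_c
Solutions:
 u(c) = C1/cos(c)^3


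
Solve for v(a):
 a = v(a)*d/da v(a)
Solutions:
 v(a) = -sqrt(C1 + a^2)
 v(a) = sqrt(C1 + a^2)


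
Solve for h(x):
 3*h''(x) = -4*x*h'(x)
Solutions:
 h(x) = C1 + C2*erf(sqrt(6)*x/3)


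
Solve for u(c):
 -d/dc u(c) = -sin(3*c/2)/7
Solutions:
 u(c) = C1 - 2*cos(3*c/2)/21


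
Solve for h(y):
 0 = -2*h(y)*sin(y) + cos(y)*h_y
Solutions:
 h(y) = C1/cos(y)^2


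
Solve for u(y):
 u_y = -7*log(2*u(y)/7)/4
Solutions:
 4*Integral(1/(log(_y) - log(7) + log(2)), (_y, u(y)))/7 = C1 - y


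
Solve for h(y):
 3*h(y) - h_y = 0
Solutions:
 h(y) = C1*exp(3*y)


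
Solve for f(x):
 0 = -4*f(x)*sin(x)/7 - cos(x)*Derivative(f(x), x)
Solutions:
 f(x) = C1*cos(x)^(4/7)


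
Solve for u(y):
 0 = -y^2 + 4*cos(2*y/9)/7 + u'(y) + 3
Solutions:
 u(y) = C1 + y^3/3 - 3*y - 18*sin(2*y/9)/7


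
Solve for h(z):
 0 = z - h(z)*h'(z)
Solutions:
 h(z) = -sqrt(C1 + z^2)
 h(z) = sqrt(C1 + z^2)


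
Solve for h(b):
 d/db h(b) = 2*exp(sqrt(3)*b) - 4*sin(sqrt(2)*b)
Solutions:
 h(b) = C1 + 2*sqrt(3)*exp(sqrt(3)*b)/3 + 2*sqrt(2)*cos(sqrt(2)*b)


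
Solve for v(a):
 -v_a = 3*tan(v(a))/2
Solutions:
 v(a) = pi - asin(C1*exp(-3*a/2))
 v(a) = asin(C1*exp(-3*a/2))


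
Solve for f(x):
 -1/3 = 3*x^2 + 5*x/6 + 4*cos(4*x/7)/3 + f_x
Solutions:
 f(x) = C1 - x^3 - 5*x^2/12 - x/3 - 7*sin(4*x/7)/3


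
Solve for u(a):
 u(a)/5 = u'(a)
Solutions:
 u(a) = C1*exp(a/5)


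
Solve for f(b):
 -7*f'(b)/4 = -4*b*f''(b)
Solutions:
 f(b) = C1 + C2*b^(23/16)


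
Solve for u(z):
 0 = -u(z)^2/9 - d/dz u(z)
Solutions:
 u(z) = 9/(C1 + z)


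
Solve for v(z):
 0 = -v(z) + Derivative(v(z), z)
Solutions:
 v(z) = C1*exp(z)


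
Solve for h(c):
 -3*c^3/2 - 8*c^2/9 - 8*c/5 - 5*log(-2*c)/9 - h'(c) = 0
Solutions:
 h(c) = C1 - 3*c^4/8 - 8*c^3/27 - 4*c^2/5 - 5*c*log(-c)/9 + 5*c*(1 - log(2))/9


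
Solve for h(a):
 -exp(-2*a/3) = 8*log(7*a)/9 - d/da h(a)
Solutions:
 h(a) = C1 + 8*a*log(a)/9 + 8*a*(-1 + log(7))/9 - 3*exp(-2*a/3)/2


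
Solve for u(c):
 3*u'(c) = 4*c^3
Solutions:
 u(c) = C1 + c^4/3


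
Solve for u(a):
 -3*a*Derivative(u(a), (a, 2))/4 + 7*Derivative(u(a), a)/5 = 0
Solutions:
 u(a) = C1 + C2*a^(43/15)


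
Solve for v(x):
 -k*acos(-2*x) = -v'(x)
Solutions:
 v(x) = C1 + k*(x*acos(-2*x) + sqrt(1 - 4*x^2)/2)


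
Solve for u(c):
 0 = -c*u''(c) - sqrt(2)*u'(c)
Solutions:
 u(c) = C1 + C2*c^(1 - sqrt(2))


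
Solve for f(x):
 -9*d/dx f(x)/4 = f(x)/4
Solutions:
 f(x) = C1*exp(-x/9)


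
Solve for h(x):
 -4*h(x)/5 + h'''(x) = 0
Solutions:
 h(x) = C3*exp(10^(2/3)*x/5) + (C1*sin(10^(2/3)*sqrt(3)*x/10) + C2*cos(10^(2/3)*sqrt(3)*x/10))*exp(-10^(2/3)*x/10)


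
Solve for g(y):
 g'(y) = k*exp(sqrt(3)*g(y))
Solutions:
 g(y) = sqrt(3)*(2*log(-1/(C1 + k*y)) - log(3))/6


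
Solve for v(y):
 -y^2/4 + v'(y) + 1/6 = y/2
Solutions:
 v(y) = C1 + y^3/12 + y^2/4 - y/6


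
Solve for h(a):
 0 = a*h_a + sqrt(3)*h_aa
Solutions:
 h(a) = C1 + C2*erf(sqrt(2)*3^(3/4)*a/6)


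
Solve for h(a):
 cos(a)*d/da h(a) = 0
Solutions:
 h(a) = C1


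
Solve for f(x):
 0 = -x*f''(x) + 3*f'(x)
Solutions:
 f(x) = C1 + C2*x^4


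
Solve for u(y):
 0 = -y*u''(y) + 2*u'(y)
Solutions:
 u(y) = C1 + C2*y^3


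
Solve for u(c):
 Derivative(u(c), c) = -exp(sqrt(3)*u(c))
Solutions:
 u(c) = sqrt(3)*(2*log(1/(C1 + c)) - log(3))/6


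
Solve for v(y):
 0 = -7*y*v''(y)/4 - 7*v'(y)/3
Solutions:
 v(y) = C1 + C2/y^(1/3)


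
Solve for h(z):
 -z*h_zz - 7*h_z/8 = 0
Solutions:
 h(z) = C1 + C2*z^(1/8)


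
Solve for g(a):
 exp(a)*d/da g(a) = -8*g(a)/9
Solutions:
 g(a) = C1*exp(8*exp(-a)/9)


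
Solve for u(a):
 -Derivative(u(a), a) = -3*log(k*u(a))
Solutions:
 li(k*u(a))/k = C1 + 3*a


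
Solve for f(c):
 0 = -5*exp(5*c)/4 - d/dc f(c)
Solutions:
 f(c) = C1 - exp(5*c)/4


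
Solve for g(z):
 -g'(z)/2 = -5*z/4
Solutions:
 g(z) = C1 + 5*z^2/4


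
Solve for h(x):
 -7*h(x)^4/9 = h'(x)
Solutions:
 h(x) = 3^(1/3)*(1/(C1 + 7*x))^(1/3)
 h(x) = (-3^(1/3) - 3^(5/6)*I)*(1/(C1 + 7*x))^(1/3)/2
 h(x) = (-3^(1/3) + 3^(5/6)*I)*(1/(C1 + 7*x))^(1/3)/2


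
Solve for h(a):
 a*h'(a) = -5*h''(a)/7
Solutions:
 h(a) = C1 + C2*erf(sqrt(70)*a/10)


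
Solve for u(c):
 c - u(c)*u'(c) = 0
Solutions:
 u(c) = -sqrt(C1 + c^2)
 u(c) = sqrt(C1 + c^2)


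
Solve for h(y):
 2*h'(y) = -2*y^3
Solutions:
 h(y) = C1 - y^4/4


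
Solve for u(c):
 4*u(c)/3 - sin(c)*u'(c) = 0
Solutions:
 u(c) = C1*(cos(c) - 1)^(2/3)/(cos(c) + 1)^(2/3)


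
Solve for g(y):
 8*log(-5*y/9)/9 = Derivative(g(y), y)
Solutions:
 g(y) = C1 + 8*y*log(-y)/9 + 8*y*(-2*log(3) - 1 + log(5))/9


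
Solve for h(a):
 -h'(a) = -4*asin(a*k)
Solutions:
 h(a) = C1 + 4*Piecewise((a*asin(a*k) + sqrt(-a^2*k^2 + 1)/k, Ne(k, 0)), (0, True))


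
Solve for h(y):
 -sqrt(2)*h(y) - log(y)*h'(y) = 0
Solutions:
 h(y) = C1*exp(-sqrt(2)*li(y))


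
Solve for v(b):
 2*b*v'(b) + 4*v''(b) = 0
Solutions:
 v(b) = C1 + C2*erf(b/2)


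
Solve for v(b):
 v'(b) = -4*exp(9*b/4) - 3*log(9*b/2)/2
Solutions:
 v(b) = C1 - 3*b*log(b)/2 + b*(-3*log(3) + 3*log(2)/2 + 3/2) - 16*exp(9*b/4)/9


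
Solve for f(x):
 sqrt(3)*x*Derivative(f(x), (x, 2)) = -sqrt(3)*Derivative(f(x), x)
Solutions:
 f(x) = C1 + C2*log(x)


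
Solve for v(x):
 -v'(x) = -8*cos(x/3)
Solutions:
 v(x) = C1 + 24*sin(x/3)


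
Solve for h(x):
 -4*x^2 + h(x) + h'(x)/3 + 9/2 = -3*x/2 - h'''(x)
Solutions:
 h(x) = C1*exp(2^(1/3)*x*(-2/(27 + sqrt(733))^(1/3) + 2^(1/3)*(27 + sqrt(733))^(1/3))/12)*sin(2^(1/3)*sqrt(3)*x*(2/(27 + sqrt(733))^(1/3) + 2^(1/3)*(27 + sqrt(733))^(1/3))/12) + C2*exp(2^(1/3)*x*(-2/(27 + sqrt(733))^(1/3) + 2^(1/3)*(27 + sqrt(733))^(1/3))/12)*cos(2^(1/3)*sqrt(3)*x*(2/(27 + sqrt(733))^(1/3) + 2^(1/3)*(27 + sqrt(733))^(1/3))/12) + C3*exp(-2^(1/3)*x*(-2/(27 + sqrt(733))^(1/3) + 2^(1/3)*(27 + sqrt(733))^(1/3))/6) + 4*x^2 - 25*x/6 - 28/9


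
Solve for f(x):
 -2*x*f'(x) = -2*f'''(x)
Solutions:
 f(x) = C1 + Integral(C2*airyai(x) + C3*airybi(x), x)


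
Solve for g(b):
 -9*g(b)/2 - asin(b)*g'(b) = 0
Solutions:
 g(b) = C1*exp(-9*Integral(1/asin(b), b)/2)


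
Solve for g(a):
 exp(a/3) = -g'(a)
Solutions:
 g(a) = C1 - 3*exp(a/3)


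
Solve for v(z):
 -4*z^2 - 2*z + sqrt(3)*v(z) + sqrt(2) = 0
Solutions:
 v(z) = 4*sqrt(3)*z^2/3 + 2*sqrt(3)*z/3 - sqrt(6)/3


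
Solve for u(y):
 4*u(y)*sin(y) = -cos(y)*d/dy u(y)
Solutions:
 u(y) = C1*cos(y)^4


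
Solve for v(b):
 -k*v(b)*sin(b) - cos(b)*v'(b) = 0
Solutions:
 v(b) = C1*exp(k*log(cos(b)))


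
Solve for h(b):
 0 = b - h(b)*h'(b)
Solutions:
 h(b) = -sqrt(C1 + b^2)
 h(b) = sqrt(C1 + b^2)


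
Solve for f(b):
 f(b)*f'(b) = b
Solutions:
 f(b) = -sqrt(C1 + b^2)
 f(b) = sqrt(C1 + b^2)


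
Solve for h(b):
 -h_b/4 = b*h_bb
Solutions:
 h(b) = C1 + C2*b^(3/4)


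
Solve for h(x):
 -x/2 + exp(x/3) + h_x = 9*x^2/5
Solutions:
 h(x) = C1 + 3*x^3/5 + x^2/4 - 3*exp(x/3)


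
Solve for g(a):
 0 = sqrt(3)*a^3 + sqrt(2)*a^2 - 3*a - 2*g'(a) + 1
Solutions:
 g(a) = C1 + sqrt(3)*a^4/8 + sqrt(2)*a^3/6 - 3*a^2/4 + a/2


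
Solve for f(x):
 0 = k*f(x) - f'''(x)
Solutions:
 f(x) = C1*exp(k^(1/3)*x) + C2*exp(k^(1/3)*x*(-1 + sqrt(3)*I)/2) + C3*exp(-k^(1/3)*x*(1 + sqrt(3)*I)/2)


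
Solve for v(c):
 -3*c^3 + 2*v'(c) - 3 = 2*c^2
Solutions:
 v(c) = C1 + 3*c^4/8 + c^3/3 + 3*c/2


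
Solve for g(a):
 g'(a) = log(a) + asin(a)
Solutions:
 g(a) = C1 + a*log(a) + a*asin(a) - a + sqrt(1 - a^2)


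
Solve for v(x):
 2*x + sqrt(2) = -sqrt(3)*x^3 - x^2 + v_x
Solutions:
 v(x) = C1 + sqrt(3)*x^4/4 + x^3/3 + x^2 + sqrt(2)*x


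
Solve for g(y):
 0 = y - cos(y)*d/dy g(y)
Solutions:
 g(y) = C1 + Integral(y/cos(y), y)


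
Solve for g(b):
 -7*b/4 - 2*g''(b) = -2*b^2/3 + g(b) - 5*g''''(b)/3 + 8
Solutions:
 g(b) = C1*exp(-sqrt(5)*b*sqrt(3 + 2*sqrt(6))/5) + C2*exp(sqrt(5)*b*sqrt(3 + 2*sqrt(6))/5) + C3*sin(sqrt(5)*b*sqrt(-3 + 2*sqrt(6))/5) + C4*cos(sqrt(5)*b*sqrt(-3 + 2*sqrt(6))/5) + 2*b^2/3 - 7*b/4 - 32/3


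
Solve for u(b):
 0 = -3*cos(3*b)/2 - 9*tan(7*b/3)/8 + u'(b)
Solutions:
 u(b) = C1 - 27*log(cos(7*b/3))/56 + sin(3*b)/2


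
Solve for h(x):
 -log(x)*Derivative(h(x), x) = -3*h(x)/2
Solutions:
 h(x) = C1*exp(3*li(x)/2)


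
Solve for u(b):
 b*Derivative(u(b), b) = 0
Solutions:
 u(b) = C1


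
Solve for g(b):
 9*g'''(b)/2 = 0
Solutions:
 g(b) = C1 + C2*b + C3*b^2


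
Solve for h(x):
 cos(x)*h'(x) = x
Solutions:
 h(x) = C1 + Integral(x/cos(x), x)


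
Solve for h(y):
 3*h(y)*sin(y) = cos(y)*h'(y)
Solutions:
 h(y) = C1/cos(y)^3


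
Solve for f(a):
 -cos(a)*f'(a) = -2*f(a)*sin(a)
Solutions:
 f(a) = C1/cos(a)^2


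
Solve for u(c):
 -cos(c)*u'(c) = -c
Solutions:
 u(c) = C1 + Integral(c/cos(c), c)


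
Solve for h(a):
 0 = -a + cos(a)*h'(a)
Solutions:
 h(a) = C1 + Integral(a/cos(a), a)


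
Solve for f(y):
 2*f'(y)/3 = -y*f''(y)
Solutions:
 f(y) = C1 + C2*y^(1/3)


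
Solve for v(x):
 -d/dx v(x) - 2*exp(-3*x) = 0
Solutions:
 v(x) = C1 + 2*exp(-3*x)/3


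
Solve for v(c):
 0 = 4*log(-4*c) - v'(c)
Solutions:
 v(c) = C1 + 4*c*log(-c) + 4*c*(-1 + 2*log(2))


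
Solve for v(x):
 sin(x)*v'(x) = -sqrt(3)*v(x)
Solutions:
 v(x) = C1*(cos(x) + 1)^(sqrt(3)/2)/(cos(x) - 1)^(sqrt(3)/2)


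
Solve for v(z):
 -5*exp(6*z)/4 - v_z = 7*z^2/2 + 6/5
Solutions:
 v(z) = C1 - 7*z^3/6 - 6*z/5 - 5*exp(6*z)/24


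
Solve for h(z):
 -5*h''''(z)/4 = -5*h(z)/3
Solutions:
 h(z) = C1*exp(-sqrt(2)*3^(3/4)*z/3) + C2*exp(sqrt(2)*3^(3/4)*z/3) + C3*sin(sqrt(2)*3^(3/4)*z/3) + C4*cos(sqrt(2)*3^(3/4)*z/3)


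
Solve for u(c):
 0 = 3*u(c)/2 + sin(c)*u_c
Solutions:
 u(c) = C1*(cos(c) + 1)^(3/4)/(cos(c) - 1)^(3/4)


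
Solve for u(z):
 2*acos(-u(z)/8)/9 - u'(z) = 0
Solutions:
 Integral(1/acos(-_y/8), (_y, u(z))) = C1 + 2*z/9


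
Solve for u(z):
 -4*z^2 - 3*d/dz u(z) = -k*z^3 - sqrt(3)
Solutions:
 u(z) = C1 + k*z^4/12 - 4*z^3/9 + sqrt(3)*z/3


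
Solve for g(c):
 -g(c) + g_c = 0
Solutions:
 g(c) = C1*exp(c)


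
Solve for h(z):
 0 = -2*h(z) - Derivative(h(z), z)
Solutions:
 h(z) = C1*exp(-2*z)


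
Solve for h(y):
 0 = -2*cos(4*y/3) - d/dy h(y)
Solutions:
 h(y) = C1 - 3*sin(4*y/3)/2


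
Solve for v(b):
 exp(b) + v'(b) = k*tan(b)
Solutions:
 v(b) = C1 - k*log(cos(b)) - exp(b)


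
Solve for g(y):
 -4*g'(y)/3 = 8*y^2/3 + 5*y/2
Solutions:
 g(y) = C1 - 2*y^3/3 - 15*y^2/16


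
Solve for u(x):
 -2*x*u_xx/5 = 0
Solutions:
 u(x) = C1 + C2*x


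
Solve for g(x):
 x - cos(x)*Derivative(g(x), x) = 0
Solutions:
 g(x) = C1 + Integral(x/cos(x), x)


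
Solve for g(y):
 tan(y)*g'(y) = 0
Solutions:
 g(y) = C1


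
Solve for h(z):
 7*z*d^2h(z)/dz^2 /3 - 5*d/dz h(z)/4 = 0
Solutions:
 h(z) = C1 + C2*z^(43/28)


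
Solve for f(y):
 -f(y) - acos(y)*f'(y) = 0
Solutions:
 f(y) = C1*exp(-Integral(1/acos(y), y))


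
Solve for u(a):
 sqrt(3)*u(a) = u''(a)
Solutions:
 u(a) = C1*exp(-3^(1/4)*a) + C2*exp(3^(1/4)*a)


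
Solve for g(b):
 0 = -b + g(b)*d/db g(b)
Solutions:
 g(b) = -sqrt(C1 + b^2)
 g(b) = sqrt(C1 + b^2)


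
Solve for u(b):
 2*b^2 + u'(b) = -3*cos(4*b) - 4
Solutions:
 u(b) = C1 - 2*b^3/3 - 4*b - 3*sin(4*b)/4


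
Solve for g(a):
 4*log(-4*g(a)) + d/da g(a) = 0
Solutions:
 Integral(1/(log(-_y) + 2*log(2)), (_y, g(a)))/4 = C1 - a


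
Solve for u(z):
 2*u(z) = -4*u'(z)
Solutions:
 u(z) = C1*exp(-z/2)


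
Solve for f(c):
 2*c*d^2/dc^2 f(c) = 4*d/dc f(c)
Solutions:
 f(c) = C1 + C2*c^3


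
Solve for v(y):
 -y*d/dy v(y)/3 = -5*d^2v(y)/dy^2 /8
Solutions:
 v(y) = C1 + C2*erfi(2*sqrt(15)*y/15)


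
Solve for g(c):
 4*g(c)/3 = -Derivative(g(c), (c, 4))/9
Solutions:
 g(c) = (C1*sin(3^(1/4)*c) + C2*cos(3^(1/4)*c))*exp(-3^(1/4)*c) + (C3*sin(3^(1/4)*c) + C4*cos(3^(1/4)*c))*exp(3^(1/4)*c)


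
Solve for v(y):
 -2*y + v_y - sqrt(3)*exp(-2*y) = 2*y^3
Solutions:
 v(y) = C1 + y^4/2 + y^2 - sqrt(3)*exp(-2*y)/2


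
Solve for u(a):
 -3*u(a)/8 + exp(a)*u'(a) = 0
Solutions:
 u(a) = C1*exp(-3*exp(-a)/8)


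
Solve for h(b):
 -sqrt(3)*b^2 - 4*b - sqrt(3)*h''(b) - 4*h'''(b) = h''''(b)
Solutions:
 h(b) = C1 + C2*b + C3*exp(b*(-2 + sqrt(4 - sqrt(3)))) + C4*exp(-b*(sqrt(4 - sqrt(3)) + 2)) - b^4/12 + 2*sqrt(3)*b^3/9 + b^2*(-8 + sqrt(3))/3


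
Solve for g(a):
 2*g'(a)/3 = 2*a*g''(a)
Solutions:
 g(a) = C1 + C2*a^(4/3)


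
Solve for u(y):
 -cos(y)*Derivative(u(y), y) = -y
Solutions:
 u(y) = C1 + Integral(y/cos(y), y)


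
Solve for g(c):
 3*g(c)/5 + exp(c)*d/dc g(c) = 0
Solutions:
 g(c) = C1*exp(3*exp(-c)/5)


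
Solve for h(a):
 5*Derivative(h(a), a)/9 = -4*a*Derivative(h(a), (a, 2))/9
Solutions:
 h(a) = C1 + C2/a^(1/4)


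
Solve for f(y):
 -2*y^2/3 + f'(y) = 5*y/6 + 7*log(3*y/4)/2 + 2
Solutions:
 f(y) = C1 + 2*y^3/9 + 5*y^2/12 + 7*y*log(y)/2 - 7*y*log(2) - 3*y/2 + 7*y*log(3)/2


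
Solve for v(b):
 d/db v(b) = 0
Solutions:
 v(b) = C1


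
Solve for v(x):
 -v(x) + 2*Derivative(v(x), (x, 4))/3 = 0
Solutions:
 v(x) = C1*exp(-2^(3/4)*3^(1/4)*x/2) + C2*exp(2^(3/4)*3^(1/4)*x/2) + C3*sin(2^(3/4)*3^(1/4)*x/2) + C4*cos(2^(3/4)*3^(1/4)*x/2)


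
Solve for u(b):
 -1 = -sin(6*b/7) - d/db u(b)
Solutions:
 u(b) = C1 + b + 7*cos(6*b/7)/6


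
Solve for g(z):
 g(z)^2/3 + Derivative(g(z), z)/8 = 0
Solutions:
 g(z) = 3/(C1 + 8*z)


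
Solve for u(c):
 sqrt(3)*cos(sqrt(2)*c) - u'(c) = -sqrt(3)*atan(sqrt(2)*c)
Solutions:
 u(c) = C1 + sqrt(3)*(c*atan(sqrt(2)*c) - sqrt(2)*log(2*c^2 + 1)/4) + sqrt(6)*sin(sqrt(2)*c)/2


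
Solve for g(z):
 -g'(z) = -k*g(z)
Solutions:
 g(z) = C1*exp(k*z)


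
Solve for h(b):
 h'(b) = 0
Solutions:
 h(b) = C1


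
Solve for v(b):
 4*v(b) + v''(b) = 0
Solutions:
 v(b) = C1*sin(2*b) + C2*cos(2*b)


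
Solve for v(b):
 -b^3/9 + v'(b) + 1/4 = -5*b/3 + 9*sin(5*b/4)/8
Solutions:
 v(b) = C1 + b^4/36 - 5*b^2/6 - b/4 - 9*cos(5*b/4)/10


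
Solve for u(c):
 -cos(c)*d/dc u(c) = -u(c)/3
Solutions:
 u(c) = C1*(sin(c) + 1)^(1/6)/(sin(c) - 1)^(1/6)


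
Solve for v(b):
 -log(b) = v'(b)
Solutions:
 v(b) = C1 - b*log(b) + b


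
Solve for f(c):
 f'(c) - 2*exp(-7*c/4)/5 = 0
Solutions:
 f(c) = C1 - 8*exp(-7*c/4)/35


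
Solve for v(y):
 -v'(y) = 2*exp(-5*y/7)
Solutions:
 v(y) = C1 + 14*exp(-5*y/7)/5


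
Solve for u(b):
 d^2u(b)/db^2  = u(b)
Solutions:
 u(b) = C1*exp(-b) + C2*exp(b)


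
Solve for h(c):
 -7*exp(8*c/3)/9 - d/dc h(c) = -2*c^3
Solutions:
 h(c) = C1 + c^4/2 - 7*exp(8*c/3)/24


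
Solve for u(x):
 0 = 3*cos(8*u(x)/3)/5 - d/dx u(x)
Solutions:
 -3*x/5 - 3*log(sin(8*u(x)/3) - 1)/16 + 3*log(sin(8*u(x)/3) + 1)/16 = C1


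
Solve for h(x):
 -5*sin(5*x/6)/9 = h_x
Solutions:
 h(x) = C1 + 2*cos(5*x/6)/3


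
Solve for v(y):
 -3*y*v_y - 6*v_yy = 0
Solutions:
 v(y) = C1 + C2*erf(y/2)


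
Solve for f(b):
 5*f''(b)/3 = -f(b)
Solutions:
 f(b) = C1*sin(sqrt(15)*b/5) + C2*cos(sqrt(15)*b/5)


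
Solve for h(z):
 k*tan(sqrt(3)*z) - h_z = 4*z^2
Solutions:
 h(z) = C1 - sqrt(3)*k*log(cos(sqrt(3)*z))/3 - 4*z^3/3


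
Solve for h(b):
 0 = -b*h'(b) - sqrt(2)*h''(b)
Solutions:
 h(b) = C1 + C2*erf(2^(1/4)*b/2)


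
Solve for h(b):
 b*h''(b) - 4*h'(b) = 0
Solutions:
 h(b) = C1 + C2*b^5


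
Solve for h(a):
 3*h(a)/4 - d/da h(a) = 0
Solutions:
 h(a) = C1*exp(3*a/4)


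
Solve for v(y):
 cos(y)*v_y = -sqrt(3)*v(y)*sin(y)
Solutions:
 v(y) = C1*cos(y)^(sqrt(3))


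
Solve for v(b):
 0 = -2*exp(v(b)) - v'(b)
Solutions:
 v(b) = log(1/(C1 + 2*b))


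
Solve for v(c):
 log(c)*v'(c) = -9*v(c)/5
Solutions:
 v(c) = C1*exp(-9*li(c)/5)


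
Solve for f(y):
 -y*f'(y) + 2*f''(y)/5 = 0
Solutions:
 f(y) = C1 + C2*erfi(sqrt(5)*y/2)


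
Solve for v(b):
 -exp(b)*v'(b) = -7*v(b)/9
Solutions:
 v(b) = C1*exp(-7*exp(-b)/9)


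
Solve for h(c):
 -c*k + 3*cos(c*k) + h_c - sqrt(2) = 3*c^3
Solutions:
 h(c) = C1 + 3*c^4/4 + c^2*k/2 + sqrt(2)*c - 3*sin(c*k)/k


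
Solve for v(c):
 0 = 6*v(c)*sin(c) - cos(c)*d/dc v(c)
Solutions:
 v(c) = C1/cos(c)^6


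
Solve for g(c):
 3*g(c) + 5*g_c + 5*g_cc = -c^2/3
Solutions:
 g(c) = -c^2/9 + 10*c/27 + (C1*sin(sqrt(35)*c/10) + C2*cos(sqrt(35)*c/10))*exp(-c/2) - 20/81


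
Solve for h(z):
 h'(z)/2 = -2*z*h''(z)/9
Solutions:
 h(z) = C1 + C2/z^(5/4)


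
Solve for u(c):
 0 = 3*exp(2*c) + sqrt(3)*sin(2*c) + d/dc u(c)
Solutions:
 u(c) = C1 - 3*exp(2*c)/2 + sqrt(3)*cos(2*c)/2


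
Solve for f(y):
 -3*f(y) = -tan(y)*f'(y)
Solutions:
 f(y) = C1*sin(y)^3


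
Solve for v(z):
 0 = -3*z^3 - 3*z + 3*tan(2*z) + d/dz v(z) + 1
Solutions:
 v(z) = C1 + 3*z^4/4 + 3*z^2/2 - z + 3*log(cos(2*z))/2


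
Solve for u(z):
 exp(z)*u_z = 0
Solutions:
 u(z) = C1


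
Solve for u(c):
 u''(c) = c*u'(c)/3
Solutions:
 u(c) = C1 + C2*erfi(sqrt(6)*c/6)


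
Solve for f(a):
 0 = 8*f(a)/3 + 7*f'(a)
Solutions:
 f(a) = C1*exp(-8*a/21)


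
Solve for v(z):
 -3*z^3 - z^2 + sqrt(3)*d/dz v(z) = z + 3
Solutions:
 v(z) = C1 + sqrt(3)*z^4/4 + sqrt(3)*z^3/9 + sqrt(3)*z^2/6 + sqrt(3)*z


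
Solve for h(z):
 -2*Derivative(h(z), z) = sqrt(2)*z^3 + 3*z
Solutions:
 h(z) = C1 - sqrt(2)*z^4/8 - 3*z^2/4


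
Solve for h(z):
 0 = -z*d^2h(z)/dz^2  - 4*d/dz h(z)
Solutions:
 h(z) = C1 + C2/z^3


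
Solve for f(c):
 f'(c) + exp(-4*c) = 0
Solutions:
 f(c) = C1 + exp(-4*c)/4


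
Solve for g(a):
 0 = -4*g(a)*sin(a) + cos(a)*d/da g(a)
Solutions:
 g(a) = C1/cos(a)^4


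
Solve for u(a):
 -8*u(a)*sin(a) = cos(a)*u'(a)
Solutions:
 u(a) = C1*cos(a)^8


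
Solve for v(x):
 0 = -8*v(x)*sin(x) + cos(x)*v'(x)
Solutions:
 v(x) = C1/cos(x)^8


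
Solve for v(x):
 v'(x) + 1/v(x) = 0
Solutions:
 v(x) = -sqrt(C1 - 2*x)
 v(x) = sqrt(C1 - 2*x)


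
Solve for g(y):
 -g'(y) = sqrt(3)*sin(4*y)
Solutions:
 g(y) = C1 + sqrt(3)*cos(4*y)/4


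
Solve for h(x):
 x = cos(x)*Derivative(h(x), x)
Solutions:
 h(x) = C1 + Integral(x/cos(x), x)


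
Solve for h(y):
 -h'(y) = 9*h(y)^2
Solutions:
 h(y) = 1/(C1 + 9*y)


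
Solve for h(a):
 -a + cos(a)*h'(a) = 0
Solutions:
 h(a) = C1 + Integral(a/cos(a), a)


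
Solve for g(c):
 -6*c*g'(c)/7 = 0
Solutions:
 g(c) = C1


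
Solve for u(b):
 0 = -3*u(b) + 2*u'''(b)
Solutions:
 u(b) = C3*exp(2^(2/3)*3^(1/3)*b/2) + (C1*sin(2^(2/3)*3^(5/6)*b/4) + C2*cos(2^(2/3)*3^(5/6)*b/4))*exp(-2^(2/3)*3^(1/3)*b/4)


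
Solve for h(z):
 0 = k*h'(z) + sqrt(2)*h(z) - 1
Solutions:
 h(z) = C1*exp(-sqrt(2)*z/k) + sqrt(2)/2


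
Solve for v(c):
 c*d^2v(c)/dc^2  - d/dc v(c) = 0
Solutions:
 v(c) = C1 + C2*c^2


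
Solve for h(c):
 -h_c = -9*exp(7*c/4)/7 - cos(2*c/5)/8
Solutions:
 h(c) = C1 + 36*exp(7*c/4)/49 + 5*sin(2*c/5)/16


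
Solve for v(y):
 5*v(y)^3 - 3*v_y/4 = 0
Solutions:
 v(y) = -sqrt(6)*sqrt(-1/(C1 + 20*y))/2
 v(y) = sqrt(6)*sqrt(-1/(C1 + 20*y))/2


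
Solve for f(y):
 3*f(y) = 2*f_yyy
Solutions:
 f(y) = C3*exp(2^(2/3)*3^(1/3)*y/2) + (C1*sin(2^(2/3)*3^(5/6)*y/4) + C2*cos(2^(2/3)*3^(5/6)*y/4))*exp(-2^(2/3)*3^(1/3)*y/4)


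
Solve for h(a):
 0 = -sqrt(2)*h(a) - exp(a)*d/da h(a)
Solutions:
 h(a) = C1*exp(sqrt(2)*exp(-a))


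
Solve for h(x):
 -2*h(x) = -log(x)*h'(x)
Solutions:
 h(x) = C1*exp(2*li(x))


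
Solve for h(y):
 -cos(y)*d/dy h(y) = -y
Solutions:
 h(y) = C1 + Integral(y/cos(y), y)


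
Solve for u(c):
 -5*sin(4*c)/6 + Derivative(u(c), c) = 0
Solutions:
 u(c) = C1 - 5*cos(4*c)/24


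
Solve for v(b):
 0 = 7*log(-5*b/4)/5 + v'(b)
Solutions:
 v(b) = C1 - 7*b*log(-b)/5 + 7*b*(-log(5) + 1 + 2*log(2))/5


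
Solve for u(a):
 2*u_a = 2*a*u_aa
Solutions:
 u(a) = C1 + C2*a^2


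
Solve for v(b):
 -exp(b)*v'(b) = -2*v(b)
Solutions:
 v(b) = C1*exp(-2*exp(-b))


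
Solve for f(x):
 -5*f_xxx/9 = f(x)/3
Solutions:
 f(x) = C3*exp(-3^(1/3)*5^(2/3)*x/5) + (C1*sin(3^(5/6)*5^(2/3)*x/10) + C2*cos(3^(5/6)*5^(2/3)*x/10))*exp(3^(1/3)*5^(2/3)*x/10)


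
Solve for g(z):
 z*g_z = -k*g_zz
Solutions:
 g(z) = C1 + C2*sqrt(k)*erf(sqrt(2)*z*sqrt(1/k)/2)


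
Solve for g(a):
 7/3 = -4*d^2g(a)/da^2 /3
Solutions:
 g(a) = C1 + C2*a - 7*a^2/8


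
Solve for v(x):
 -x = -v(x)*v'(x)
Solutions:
 v(x) = -sqrt(C1 + x^2)
 v(x) = sqrt(C1 + x^2)


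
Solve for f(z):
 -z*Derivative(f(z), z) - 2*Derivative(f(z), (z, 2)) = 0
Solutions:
 f(z) = C1 + C2*erf(z/2)


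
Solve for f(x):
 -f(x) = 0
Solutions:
 f(x) = 0


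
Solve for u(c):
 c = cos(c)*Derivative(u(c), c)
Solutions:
 u(c) = C1 + Integral(c/cos(c), c)


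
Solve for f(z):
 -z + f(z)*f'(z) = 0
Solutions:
 f(z) = -sqrt(C1 + z^2)
 f(z) = sqrt(C1 + z^2)


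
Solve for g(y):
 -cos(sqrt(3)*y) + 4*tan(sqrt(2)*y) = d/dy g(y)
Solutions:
 g(y) = C1 - 2*sqrt(2)*log(cos(sqrt(2)*y)) - sqrt(3)*sin(sqrt(3)*y)/3


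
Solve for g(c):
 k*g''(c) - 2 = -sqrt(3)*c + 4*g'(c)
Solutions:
 g(c) = C1 + C2*exp(4*c/k) + sqrt(3)*c^2/8 + sqrt(3)*c*k/16 - c/2


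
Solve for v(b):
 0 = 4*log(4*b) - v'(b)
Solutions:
 v(b) = C1 + 4*b*log(b) - 4*b + b*log(256)


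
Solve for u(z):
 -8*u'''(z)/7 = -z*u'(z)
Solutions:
 u(z) = C1 + Integral(C2*airyai(7^(1/3)*z/2) + C3*airybi(7^(1/3)*z/2), z)


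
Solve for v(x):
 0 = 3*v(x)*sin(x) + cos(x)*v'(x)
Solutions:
 v(x) = C1*cos(x)^3


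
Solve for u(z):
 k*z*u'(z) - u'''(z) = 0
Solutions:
 u(z) = C1 + Integral(C2*airyai(k^(1/3)*z) + C3*airybi(k^(1/3)*z), z)


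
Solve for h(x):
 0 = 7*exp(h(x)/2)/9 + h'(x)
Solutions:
 h(x) = 2*log(1/(C1 + 7*x)) + 2*log(18)


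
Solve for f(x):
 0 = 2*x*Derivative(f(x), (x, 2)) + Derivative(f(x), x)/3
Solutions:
 f(x) = C1 + C2*x^(5/6)


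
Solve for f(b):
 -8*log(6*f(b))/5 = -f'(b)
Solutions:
 -5*Integral(1/(log(_y) + log(6)), (_y, f(b)))/8 = C1 - b


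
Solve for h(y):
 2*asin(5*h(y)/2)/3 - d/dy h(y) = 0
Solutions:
 Integral(1/asin(5*_y/2), (_y, h(y))) = C1 + 2*y/3


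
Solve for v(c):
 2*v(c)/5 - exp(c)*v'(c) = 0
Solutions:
 v(c) = C1*exp(-2*exp(-c)/5)


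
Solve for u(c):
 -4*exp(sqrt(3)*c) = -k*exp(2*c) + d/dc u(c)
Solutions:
 u(c) = C1 + k*exp(2*c)/2 - 4*sqrt(3)*exp(sqrt(3)*c)/3


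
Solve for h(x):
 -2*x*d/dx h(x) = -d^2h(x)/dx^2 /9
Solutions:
 h(x) = C1 + C2*erfi(3*x)


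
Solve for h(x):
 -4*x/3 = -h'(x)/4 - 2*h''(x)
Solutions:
 h(x) = C1 + C2*exp(-x/8) + 8*x^2/3 - 128*x/3


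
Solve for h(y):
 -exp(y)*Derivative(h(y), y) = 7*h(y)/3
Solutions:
 h(y) = C1*exp(7*exp(-y)/3)


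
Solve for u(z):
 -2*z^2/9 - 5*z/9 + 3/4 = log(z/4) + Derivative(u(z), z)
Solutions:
 u(z) = C1 - 2*z^3/27 - 5*z^2/18 - z*log(z) + 2*z*log(2) + 7*z/4


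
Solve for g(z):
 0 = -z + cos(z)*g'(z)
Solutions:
 g(z) = C1 + Integral(z/cos(z), z)


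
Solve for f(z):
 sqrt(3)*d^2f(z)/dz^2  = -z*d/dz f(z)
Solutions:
 f(z) = C1 + C2*erf(sqrt(2)*3^(3/4)*z/6)


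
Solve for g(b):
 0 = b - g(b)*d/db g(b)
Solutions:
 g(b) = -sqrt(C1 + b^2)
 g(b) = sqrt(C1 + b^2)


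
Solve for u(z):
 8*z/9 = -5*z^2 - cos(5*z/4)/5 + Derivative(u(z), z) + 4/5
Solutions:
 u(z) = C1 + 5*z^3/3 + 4*z^2/9 - 4*z/5 + 4*sin(5*z/4)/25


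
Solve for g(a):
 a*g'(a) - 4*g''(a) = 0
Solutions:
 g(a) = C1 + C2*erfi(sqrt(2)*a/4)


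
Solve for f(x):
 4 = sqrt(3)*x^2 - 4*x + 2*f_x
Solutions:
 f(x) = C1 - sqrt(3)*x^3/6 + x^2 + 2*x


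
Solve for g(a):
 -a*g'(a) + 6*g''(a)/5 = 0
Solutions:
 g(a) = C1 + C2*erfi(sqrt(15)*a/6)


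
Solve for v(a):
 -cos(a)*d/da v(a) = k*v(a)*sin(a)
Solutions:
 v(a) = C1*exp(k*log(cos(a)))


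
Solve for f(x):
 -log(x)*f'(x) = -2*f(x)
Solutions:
 f(x) = C1*exp(2*li(x))


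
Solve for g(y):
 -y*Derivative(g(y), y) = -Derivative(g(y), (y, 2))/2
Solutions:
 g(y) = C1 + C2*erfi(y)


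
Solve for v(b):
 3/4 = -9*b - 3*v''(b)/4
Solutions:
 v(b) = C1 + C2*b - 2*b^3 - b^2/2


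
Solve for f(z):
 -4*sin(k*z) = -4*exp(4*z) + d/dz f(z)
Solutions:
 f(z) = C1 + exp(4*z) + 4*cos(k*z)/k


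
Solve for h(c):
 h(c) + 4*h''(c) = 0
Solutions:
 h(c) = C1*sin(c/2) + C2*cos(c/2)


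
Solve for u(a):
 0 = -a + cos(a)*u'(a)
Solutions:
 u(a) = C1 + Integral(a/cos(a), a)


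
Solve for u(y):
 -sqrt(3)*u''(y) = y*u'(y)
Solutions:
 u(y) = C1 + C2*erf(sqrt(2)*3^(3/4)*y/6)


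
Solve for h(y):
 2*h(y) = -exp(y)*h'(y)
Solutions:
 h(y) = C1*exp(2*exp(-y))


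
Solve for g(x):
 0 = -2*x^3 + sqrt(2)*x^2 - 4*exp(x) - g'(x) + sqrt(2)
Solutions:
 g(x) = C1 - x^4/2 + sqrt(2)*x^3/3 + sqrt(2)*x - 4*exp(x)


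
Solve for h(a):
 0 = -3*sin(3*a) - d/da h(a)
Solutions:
 h(a) = C1 + cos(3*a)


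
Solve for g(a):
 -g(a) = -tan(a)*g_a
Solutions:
 g(a) = C1*sin(a)


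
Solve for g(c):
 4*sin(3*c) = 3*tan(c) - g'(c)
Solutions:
 g(c) = C1 - 3*log(cos(c)) + 4*cos(3*c)/3


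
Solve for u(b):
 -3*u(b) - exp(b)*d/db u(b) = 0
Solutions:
 u(b) = C1*exp(3*exp(-b))


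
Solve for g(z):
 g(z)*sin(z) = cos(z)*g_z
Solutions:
 g(z) = C1/cos(z)


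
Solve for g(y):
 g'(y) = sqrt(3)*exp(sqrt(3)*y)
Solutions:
 g(y) = C1 + exp(sqrt(3)*y)


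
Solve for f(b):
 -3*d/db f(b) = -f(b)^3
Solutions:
 f(b) = -sqrt(6)*sqrt(-1/(C1 + b))/2
 f(b) = sqrt(6)*sqrt(-1/(C1 + b))/2


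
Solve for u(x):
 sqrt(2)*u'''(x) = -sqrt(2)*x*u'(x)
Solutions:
 u(x) = C1 + Integral(C2*airyai(-x) + C3*airybi(-x), x)


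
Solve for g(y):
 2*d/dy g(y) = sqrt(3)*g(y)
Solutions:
 g(y) = C1*exp(sqrt(3)*y/2)


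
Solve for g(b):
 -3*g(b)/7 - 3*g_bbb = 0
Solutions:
 g(b) = C3*exp(-7^(2/3)*b/7) + (C1*sin(sqrt(3)*7^(2/3)*b/14) + C2*cos(sqrt(3)*7^(2/3)*b/14))*exp(7^(2/3)*b/14)


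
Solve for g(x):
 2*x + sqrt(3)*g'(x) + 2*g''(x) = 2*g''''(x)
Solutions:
 g(x) = C1 + C2*exp(-2^(1/3)*sqrt(3)*x*(2*2^(1/3)/(sqrt(65) + 9)^(1/3) + (sqrt(65) + 9)^(1/3))/12)*sin(2^(1/3)*x*(-(sqrt(65) + 9)^(1/3) + 2*2^(1/3)/(sqrt(65) + 9)^(1/3))/4) + C3*exp(-2^(1/3)*sqrt(3)*x*(2*2^(1/3)/(sqrt(65) + 9)^(1/3) + (sqrt(65) + 9)^(1/3))/12)*cos(2^(1/3)*x*(-(sqrt(65) + 9)^(1/3) + 2*2^(1/3)/(sqrt(65) + 9)^(1/3))/4) + C4*exp(2^(1/3)*sqrt(3)*x*(2*2^(1/3)/(sqrt(65) + 9)^(1/3) + (sqrt(65) + 9)^(1/3))/6) - sqrt(3)*x^2/3 + 4*x/3


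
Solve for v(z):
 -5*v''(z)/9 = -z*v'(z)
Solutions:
 v(z) = C1 + C2*erfi(3*sqrt(10)*z/10)


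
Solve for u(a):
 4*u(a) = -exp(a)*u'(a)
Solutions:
 u(a) = C1*exp(4*exp(-a))


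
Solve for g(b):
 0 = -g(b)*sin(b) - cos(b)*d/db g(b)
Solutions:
 g(b) = C1*cos(b)


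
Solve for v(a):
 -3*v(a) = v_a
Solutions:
 v(a) = C1*exp(-3*a)


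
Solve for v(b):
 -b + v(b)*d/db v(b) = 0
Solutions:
 v(b) = -sqrt(C1 + b^2)
 v(b) = sqrt(C1 + b^2)


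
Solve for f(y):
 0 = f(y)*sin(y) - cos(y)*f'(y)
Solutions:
 f(y) = C1/cos(y)


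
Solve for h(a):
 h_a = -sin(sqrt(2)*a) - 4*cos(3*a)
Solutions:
 h(a) = C1 - 4*sin(3*a)/3 + sqrt(2)*cos(sqrt(2)*a)/2


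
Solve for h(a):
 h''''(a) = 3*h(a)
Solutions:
 h(a) = C1*exp(-3^(1/4)*a) + C2*exp(3^(1/4)*a) + C3*sin(3^(1/4)*a) + C4*cos(3^(1/4)*a)


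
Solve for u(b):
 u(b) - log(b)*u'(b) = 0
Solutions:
 u(b) = C1*exp(li(b))


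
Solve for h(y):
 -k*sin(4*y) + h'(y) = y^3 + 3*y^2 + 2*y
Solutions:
 h(y) = C1 - k*cos(4*y)/4 + y^4/4 + y^3 + y^2


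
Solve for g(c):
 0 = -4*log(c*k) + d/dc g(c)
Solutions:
 g(c) = C1 + 4*c*log(c*k) - 4*c


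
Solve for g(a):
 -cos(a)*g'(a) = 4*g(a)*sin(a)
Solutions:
 g(a) = C1*cos(a)^4


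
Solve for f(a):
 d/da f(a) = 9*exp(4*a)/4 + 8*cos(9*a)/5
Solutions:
 f(a) = C1 + 9*exp(4*a)/16 + 8*sin(9*a)/45


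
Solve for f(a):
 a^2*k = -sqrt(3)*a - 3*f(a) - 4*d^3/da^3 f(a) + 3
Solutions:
 f(a) = C3*exp(-6^(1/3)*a/2) - a^2*k/3 - sqrt(3)*a/3 + (C1*sin(2^(1/3)*3^(5/6)*a/4) + C2*cos(2^(1/3)*3^(5/6)*a/4))*exp(6^(1/3)*a/4) + 1


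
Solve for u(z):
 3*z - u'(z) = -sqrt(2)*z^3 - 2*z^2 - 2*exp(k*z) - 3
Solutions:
 u(z) = C1 + sqrt(2)*z^4/4 + 2*z^3/3 + 3*z^2/2 + 3*z + 2*exp(k*z)/k


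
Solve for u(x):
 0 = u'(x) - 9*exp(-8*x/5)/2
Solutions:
 u(x) = C1 - 45*exp(-8*x/5)/16


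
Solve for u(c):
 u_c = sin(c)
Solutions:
 u(c) = C1 - cos(c)


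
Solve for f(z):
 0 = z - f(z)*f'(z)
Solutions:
 f(z) = -sqrt(C1 + z^2)
 f(z) = sqrt(C1 + z^2)


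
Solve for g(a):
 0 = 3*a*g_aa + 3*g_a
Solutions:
 g(a) = C1 + C2*log(a)


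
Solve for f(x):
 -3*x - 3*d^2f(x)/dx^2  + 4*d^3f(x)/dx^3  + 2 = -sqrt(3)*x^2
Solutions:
 f(x) = C1 + C2*x + C3*exp(3*x/4) + sqrt(3)*x^4/36 + x^3*(-9 + 8*sqrt(3))/54 + x^2*(-9 + 16*sqrt(3))/27


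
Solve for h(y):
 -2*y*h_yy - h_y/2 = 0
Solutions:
 h(y) = C1 + C2*y^(3/4)


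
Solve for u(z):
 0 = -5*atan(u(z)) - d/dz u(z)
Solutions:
 Integral(1/atan(_y), (_y, u(z))) = C1 - 5*z


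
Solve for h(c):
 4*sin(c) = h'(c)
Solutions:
 h(c) = C1 - 4*cos(c)


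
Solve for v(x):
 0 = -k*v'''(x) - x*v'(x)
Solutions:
 v(x) = C1 + Integral(C2*airyai(x*(-1/k)^(1/3)) + C3*airybi(x*(-1/k)^(1/3)), x)


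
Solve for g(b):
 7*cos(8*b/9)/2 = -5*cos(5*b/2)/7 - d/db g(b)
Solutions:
 g(b) = C1 - 63*sin(8*b/9)/16 - 2*sin(5*b/2)/7


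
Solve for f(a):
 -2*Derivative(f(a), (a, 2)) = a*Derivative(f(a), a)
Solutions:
 f(a) = C1 + C2*erf(a/2)


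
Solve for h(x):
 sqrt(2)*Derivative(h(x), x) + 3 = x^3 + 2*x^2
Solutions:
 h(x) = C1 + sqrt(2)*x^4/8 + sqrt(2)*x^3/3 - 3*sqrt(2)*x/2


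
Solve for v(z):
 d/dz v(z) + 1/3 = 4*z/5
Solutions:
 v(z) = C1 + 2*z^2/5 - z/3


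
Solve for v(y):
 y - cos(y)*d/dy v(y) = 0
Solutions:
 v(y) = C1 + Integral(y/cos(y), y)


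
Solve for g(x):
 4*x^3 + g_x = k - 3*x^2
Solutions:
 g(x) = C1 + k*x - x^4 - x^3


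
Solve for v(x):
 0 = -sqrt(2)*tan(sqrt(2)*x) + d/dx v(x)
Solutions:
 v(x) = C1 - log(cos(sqrt(2)*x))


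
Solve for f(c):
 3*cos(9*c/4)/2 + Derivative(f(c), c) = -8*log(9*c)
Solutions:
 f(c) = C1 - 8*c*log(c) - 16*c*log(3) + 8*c - 2*sin(9*c/4)/3


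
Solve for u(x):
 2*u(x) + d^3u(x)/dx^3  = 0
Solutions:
 u(x) = C3*exp(-2^(1/3)*x) + (C1*sin(2^(1/3)*sqrt(3)*x/2) + C2*cos(2^(1/3)*sqrt(3)*x/2))*exp(2^(1/3)*x/2)


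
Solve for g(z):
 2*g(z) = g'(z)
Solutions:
 g(z) = C1*exp(2*z)


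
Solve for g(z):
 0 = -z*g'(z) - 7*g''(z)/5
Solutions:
 g(z) = C1 + C2*erf(sqrt(70)*z/14)


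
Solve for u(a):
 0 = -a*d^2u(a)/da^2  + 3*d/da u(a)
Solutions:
 u(a) = C1 + C2*a^4


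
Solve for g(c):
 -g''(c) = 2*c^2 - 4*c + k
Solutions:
 g(c) = C1 + C2*c - c^4/6 + 2*c^3/3 - c^2*k/2


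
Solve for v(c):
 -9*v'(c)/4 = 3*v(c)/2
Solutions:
 v(c) = C1*exp(-2*c/3)


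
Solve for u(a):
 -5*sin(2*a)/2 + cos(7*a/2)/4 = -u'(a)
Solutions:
 u(a) = C1 - sin(7*a/2)/14 - 5*cos(2*a)/4


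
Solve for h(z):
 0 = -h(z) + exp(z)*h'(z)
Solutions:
 h(z) = C1*exp(-exp(-z))


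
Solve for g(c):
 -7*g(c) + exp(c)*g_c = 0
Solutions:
 g(c) = C1*exp(-7*exp(-c))


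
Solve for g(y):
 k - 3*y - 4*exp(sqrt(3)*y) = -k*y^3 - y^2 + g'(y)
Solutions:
 g(y) = C1 + k*y^4/4 + k*y + y^3/3 - 3*y^2/2 - 4*sqrt(3)*exp(sqrt(3)*y)/3


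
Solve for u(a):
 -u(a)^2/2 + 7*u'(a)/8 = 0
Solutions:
 u(a) = -7/(C1 + 4*a)


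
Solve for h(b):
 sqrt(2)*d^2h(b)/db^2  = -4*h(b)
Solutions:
 h(b) = C1*sin(2^(3/4)*b) + C2*cos(2^(3/4)*b)


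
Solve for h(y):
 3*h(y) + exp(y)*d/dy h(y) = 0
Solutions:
 h(y) = C1*exp(3*exp(-y))


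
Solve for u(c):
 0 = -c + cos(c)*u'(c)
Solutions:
 u(c) = C1 + Integral(c/cos(c), c)


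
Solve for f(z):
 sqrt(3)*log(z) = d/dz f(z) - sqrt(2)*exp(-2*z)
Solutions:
 f(z) = C1 + sqrt(3)*z*log(z) - sqrt(3)*z - sqrt(2)*exp(-2*z)/2


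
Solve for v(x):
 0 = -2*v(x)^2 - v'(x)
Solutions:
 v(x) = 1/(C1 + 2*x)


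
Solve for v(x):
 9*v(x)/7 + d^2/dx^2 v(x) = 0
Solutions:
 v(x) = C1*sin(3*sqrt(7)*x/7) + C2*cos(3*sqrt(7)*x/7)


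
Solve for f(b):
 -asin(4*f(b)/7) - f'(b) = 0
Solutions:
 Integral(1/asin(4*_y/7), (_y, f(b))) = C1 - b


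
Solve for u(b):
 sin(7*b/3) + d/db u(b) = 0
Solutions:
 u(b) = C1 + 3*cos(7*b/3)/7


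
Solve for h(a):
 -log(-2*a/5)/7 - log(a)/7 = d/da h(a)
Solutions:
 h(a) = C1 - 2*a*log(a)/7 + a*(-log(2) + log(5) + 2 - I*pi)/7


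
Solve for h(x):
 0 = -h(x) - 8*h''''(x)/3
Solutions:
 h(x) = (C1*sin(2^(3/4)*3^(1/4)*x/4) + C2*cos(2^(3/4)*3^(1/4)*x/4))*exp(-2^(3/4)*3^(1/4)*x/4) + (C3*sin(2^(3/4)*3^(1/4)*x/4) + C4*cos(2^(3/4)*3^(1/4)*x/4))*exp(2^(3/4)*3^(1/4)*x/4)


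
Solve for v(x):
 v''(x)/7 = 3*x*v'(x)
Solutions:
 v(x) = C1 + C2*erfi(sqrt(42)*x/2)


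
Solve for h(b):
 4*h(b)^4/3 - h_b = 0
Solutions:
 h(b) = (-1/(C1 + 4*b))^(1/3)
 h(b) = (-1/(C1 + 4*b))^(1/3)*(-1 - sqrt(3)*I)/2
 h(b) = (-1/(C1 + 4*b))^(1/3)*(-1 + sqrt(3)*I)/2


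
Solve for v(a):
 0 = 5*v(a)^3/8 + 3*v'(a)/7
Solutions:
 v(a) = -2*sqrt(3)*sqrt(-1/(C1 - 35*a))
 v(a) = 2*sqrt(3)*sqrt(-1/(C1 - 35*a))


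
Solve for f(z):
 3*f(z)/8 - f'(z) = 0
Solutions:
 f(z) = C1*exp(3*z/8)


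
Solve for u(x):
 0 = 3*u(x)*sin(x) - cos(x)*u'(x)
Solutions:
 u(x) = C1/cos(x)^3


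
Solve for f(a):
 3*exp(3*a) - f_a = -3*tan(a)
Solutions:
 f(a) = C1 + exp(3*a) - 3*log(cos(a))


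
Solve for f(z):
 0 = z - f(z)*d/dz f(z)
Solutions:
 f(z) = -sqrt(C1 + z^2)
 f(z) = sqrt(C1 + z^2)


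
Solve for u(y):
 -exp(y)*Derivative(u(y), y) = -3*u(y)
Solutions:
 u(y) = C1*exp(-3*exp(-y))


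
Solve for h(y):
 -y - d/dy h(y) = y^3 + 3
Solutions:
 h(y) = C1 - y^4/4 - y^2/2 - 3*y


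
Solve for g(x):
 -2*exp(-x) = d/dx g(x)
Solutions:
 g(x) = C1 + 2*exp(-x)


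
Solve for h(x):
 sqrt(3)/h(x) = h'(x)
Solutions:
 h(x) = -sqrt(C1 + 2*sqrt(3)*x)
 h(x) = sqrt(C1 + 2*sqrt(3)*x)


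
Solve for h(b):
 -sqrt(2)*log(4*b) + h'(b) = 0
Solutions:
 h(b) = C1 + sqrt(2)*b*log(b) - sqrt(2)*b + 2*sqrt(2)*b*log(2)


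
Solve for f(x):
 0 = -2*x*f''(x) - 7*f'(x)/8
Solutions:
 f(x) = C1 + C2*x^(9/16)


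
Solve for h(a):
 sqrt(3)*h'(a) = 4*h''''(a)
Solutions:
 h(a) = C1 + C4*exp(2^(1/3)*3^(1/6)*a/2) + (C2*sin(2^(1/3)*3^(2/3)*a/4) + C3*cos(2^(1/3)*3^(2/3)*a/4))*exp(-2^(1/3)*3^(1/6)*a/4)


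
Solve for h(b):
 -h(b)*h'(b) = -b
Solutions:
 h(b) = -sqrt(C1 + b^2)
 h(b) = sqrt(C1 + b^2)


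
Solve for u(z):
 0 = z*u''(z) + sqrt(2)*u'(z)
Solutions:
 u(z) = C1 + C2*z^(1 - sqrt(2))


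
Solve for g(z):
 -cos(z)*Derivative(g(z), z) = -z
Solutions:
 g(z) = C1 + Integral(z/cos(z), z)


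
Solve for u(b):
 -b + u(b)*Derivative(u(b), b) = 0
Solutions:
 u(b) = -sqrt(C1 + b^2)
 u(b) = sqrt(C1 + b^2)


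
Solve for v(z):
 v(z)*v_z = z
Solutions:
 v(z) = -sqrt(C1 + z^2)
 v(z) = sqrt(C1 + z^2)


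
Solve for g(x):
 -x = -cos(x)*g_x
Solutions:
 g(x) = C1 + Integral(x/cos(x), x)


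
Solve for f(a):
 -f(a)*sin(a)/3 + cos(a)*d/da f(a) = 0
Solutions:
 f(a) = C1/cos(a)^(1/3)


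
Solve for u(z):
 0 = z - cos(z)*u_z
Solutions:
 u(z) = C1 + Integral(z/cos(z), z)


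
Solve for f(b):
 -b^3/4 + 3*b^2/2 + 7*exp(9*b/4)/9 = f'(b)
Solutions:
 f(b) = C1 - b^4/16 + b^3/2 + 28*exp(9*b/4)/81


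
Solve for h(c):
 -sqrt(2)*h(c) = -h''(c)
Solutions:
 h(c) = C1*exp(-2^(1/4)*c) + C2*exp(2^(1/4)*c)


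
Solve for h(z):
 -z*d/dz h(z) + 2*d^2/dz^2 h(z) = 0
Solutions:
 h(z) = C1 + C2*erfi(z/2)


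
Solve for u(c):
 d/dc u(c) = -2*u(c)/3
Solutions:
 u(c) = C1*exp(-2*c/3)


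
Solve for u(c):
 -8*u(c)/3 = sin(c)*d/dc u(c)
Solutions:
 u(c) = C1*(cos(c) + 1)^(4/3)/(cos(c) - 1)^(4/3)


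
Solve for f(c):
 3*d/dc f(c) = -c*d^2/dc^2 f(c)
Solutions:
 f(c) = C1 + C2/c^2


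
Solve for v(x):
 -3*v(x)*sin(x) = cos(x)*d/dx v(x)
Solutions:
 v(x) = C1*cos(x)^3


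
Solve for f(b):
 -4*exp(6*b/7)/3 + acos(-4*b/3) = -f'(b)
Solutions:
 f(b) = C1 - b*acos(-4*b/3) - sqrt(9 - 16*b^2)/4 + 14*exp(6*b/7)/9


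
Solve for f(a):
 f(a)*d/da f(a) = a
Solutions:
 f(a) = -sqrt(C1 + a^2)
 f(a) = sqrt(C1 + a^2)


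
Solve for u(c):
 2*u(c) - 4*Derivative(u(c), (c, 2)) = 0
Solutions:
 u(c) = C1*exp(-sqrt(2)*c/2) + C2*exp(sqrt(2)*c/2)


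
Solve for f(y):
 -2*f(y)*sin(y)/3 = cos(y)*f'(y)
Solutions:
 f(y) = C1*cos(y)^(2/3)


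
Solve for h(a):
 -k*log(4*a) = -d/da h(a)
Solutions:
 h(a) = C1 + a*k*log(a) - a*k + a*k*log(4)


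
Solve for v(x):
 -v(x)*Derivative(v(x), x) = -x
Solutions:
 v(x) = -sqrt(C1 + x^2)
 v(x) = sqrt(C1 + x^2)


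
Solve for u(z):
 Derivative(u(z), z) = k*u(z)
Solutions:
 u(z) = C1*exp(k*z)


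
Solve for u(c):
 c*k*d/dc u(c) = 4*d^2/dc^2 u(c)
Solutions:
 u(c) = Piecewise((-sqrt(2)*sqrt(pi)*C1*erf(sqrt(2)*c*sqrt(-k)/4)/sqrt(-k) - C2, (k > 0) | (k < 0)), (-C1*c - C2, True))


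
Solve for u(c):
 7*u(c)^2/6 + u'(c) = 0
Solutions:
 u(c) = 6/(C1 + 7*c)


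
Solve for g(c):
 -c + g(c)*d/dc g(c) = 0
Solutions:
 g(c) = -sqrt(C1 + c^2)
 g(c) = sqrt(C1 + c^2)


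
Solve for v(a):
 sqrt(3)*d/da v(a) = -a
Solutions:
 v(a) = C1 - sqrt(3)*a^2/6


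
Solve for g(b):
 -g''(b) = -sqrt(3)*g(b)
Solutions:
 g(b) = C1*exp(-3^(1/4)*b) + C2*exp(3^(1/4)*b)


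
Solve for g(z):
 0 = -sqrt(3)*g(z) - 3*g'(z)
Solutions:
 g(z) = C1*exp(-sqrt(3)*z/3)


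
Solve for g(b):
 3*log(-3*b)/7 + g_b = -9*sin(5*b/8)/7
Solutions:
 g(b) = C1 - 3*b*log(-b)/7 - 3*b*log(3)/7 + 3*b/7 + 72*cos(5*b/8)/35


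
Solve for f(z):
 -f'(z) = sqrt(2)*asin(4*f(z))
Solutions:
 Integral(1/asin(4*_y), (_y, f(z))) = C1 - sqrt(2)*z


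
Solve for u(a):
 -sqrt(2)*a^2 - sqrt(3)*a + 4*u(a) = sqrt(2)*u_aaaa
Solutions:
 u(a) = C1*exp(-2^(3/8)*a) + C2*exp(2^(3/8)*a) + C3*sin(2^(3/8)*a) + C4*cos(2^(3/8)*a) + sqrt(2)*a^2/4 + sqrt(3)*a/4


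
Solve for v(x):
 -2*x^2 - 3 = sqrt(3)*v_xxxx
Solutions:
 v(x) = C1 + C2*x + C3*x^2 + C4*x^3 - sqrt(3)*x^6/540 - sqrt(3)*x^4/24


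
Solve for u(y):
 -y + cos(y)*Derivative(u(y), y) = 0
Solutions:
 u(y) = C1 + Integral(y/cos(y), y)


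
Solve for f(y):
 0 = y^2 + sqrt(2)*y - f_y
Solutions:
 f(y) = C1 + y^3/3 + sqrt(2)*y^2/2


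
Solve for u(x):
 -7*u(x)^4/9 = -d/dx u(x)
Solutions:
 u(x) = 3^(1/3)*(-1/(C1 + 7*x))^(1/3)
 u(x) = (-1/(C1 + 7*x))^(1/3)*(-3^(1/3) - 3^(5/6)*I)/2
 u(x) = (-1/(C1 + 7*x))^(1/3)*(-3^(1/3) + 3^(5/6)*I)/2
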